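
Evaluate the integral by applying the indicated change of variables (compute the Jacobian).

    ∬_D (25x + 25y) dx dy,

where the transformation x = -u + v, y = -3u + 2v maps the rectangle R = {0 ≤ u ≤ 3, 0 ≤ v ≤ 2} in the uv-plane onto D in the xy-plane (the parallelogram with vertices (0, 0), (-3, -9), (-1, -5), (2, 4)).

Compute the Jacobian determinant of (x, y) with respect to (u, v):

    ∂(x,y)/∂(u,v) = | -1  1 | = (-1)(2) - (1)(-3) = 1.
                   | -3  2 |

Its absolute value is |J| = 1 (the area scaling factor).

Substituting x = -u + v, y = -3u + 2v into the integrand,

    25x + 25y → -100u + 75v,

so the integral becomes

    ∬_R (-100u + 75v) · |J| du dv = ∫_0^3 ∫_0^2 (-100u + 75v) dv du.

Inner (v): 150 - 200u.
Outer (u): -450.

Therefore ∬_D (25x + 25y) dx dy = -450.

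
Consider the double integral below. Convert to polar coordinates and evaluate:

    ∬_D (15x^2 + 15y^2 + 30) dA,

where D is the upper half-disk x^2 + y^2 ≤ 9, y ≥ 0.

The region D is 0 ≤ r ≤ 3, 0 ≤ θ ≤ π in polar coordinates, where x = r cos(θ), y = r sin(θ), and dA = r dr dθ.

Under the substitution, the integrand becomes 15r^2 + 30, so

    ∬_D (15x^2 + 15y^2 + 30) dA = ∫_{0}^{π} ∫_{0}^{3} (15r^2 + 30) · r dr dθ.

Inner integral (in r): ∫_{0}^{3} (15r^2 + 30) · r dr = 1755/4.

Outer integral (in θ): ∫_{0}^{π} (1755/4) dθ = 1755π/4.

Therefore ∬_D (15x^2 + 15y^2 + 30) dA = 1755π/4.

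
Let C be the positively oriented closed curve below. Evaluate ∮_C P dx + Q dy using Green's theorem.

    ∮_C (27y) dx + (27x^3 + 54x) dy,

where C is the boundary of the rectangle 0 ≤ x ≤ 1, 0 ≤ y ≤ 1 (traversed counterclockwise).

Green's theorem converts the closed line integral into a double integral over the enclosed region D:

    ∮_C P dx + Q dy = ∬_D (∂Q/∂x - ∂P/∂y) dA.

Here P = 27y, Q = 27x^3 + 54x, so

    ∂Q/∂x = 81x^2 + 54,    ∂P/∂y = 27,
    ∂Q/∂x - ∂P/∂y = 81x^2 + 27.

D is the region 0 ≤ x ≤ 1, 0 ≤ y ≤ 1. Evaluating the double integral:

    ∬_D (81x^2 + 27) dA = ∫_0^{1} ∫_0^{1} (81x^2 + 27) dy dx.

Inner (y from 0 to 1): 81x^2 + 27.
Outer (x from 0 to 1): 54.

Therefore ∮_C P dx + Q dy = 54.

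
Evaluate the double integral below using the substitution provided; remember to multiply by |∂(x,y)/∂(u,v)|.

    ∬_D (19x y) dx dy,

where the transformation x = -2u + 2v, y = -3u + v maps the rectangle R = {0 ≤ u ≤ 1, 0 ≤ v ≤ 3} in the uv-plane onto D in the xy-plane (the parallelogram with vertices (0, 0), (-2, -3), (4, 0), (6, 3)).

Compute the Jacobian determinant of (x, y) with respect to (u, v):

    ∂(x,y)/∂(u,v) = | -2  2 | = (-2)(1) - (2)(-3) = 4.
                   | -3  1 |

Its absolute value is |J| = 4 (the area scaling factor).

Substituting x = -2u + 2v, y = -3u + v into the integrand,

    19x y → 114u^2 - 152u v + 38v^2,

so the integral becomes

    ∬_R (114u^2 - 152u v + 38v^2) · |J| du dv = ∫_0^1 ∫_0^3 (456u^2 - 608u v + 152v^2) dv du.

Inner (v): 1368u^2 - 2736u + 1368.
Outer (u): 456.

Therefore ∬_D (19x y) dx dy = 456.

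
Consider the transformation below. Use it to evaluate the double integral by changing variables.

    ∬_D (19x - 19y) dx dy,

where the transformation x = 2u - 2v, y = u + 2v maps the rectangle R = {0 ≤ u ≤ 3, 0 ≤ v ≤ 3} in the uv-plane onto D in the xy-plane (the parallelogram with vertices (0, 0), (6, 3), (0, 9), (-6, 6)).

Compute the Jacobian determinant of (x, y) with respect to (u, v):

    ∂(x,y)/∂(u,v) = | 2  -2 | = (2)(2) - (-2)(1) = 6.
                   | 1  2 |

Its absolute value is |J| = 6 (the area scaling factor).

Substituting x = 2u - 2v, y = u + 2v into the integrand,

    19x - 19y → 19u - 76v,

so the integral becomes

    ∬_R (19u - 76v) · |J| du dv = ∫_0^3 ∫_0^3 (114u - 456v) dv du.

Inner (v): 342u - 2052.
Outer (u): -4617.

Therefore ∬_D (19x - 19y) dx dy = -4617.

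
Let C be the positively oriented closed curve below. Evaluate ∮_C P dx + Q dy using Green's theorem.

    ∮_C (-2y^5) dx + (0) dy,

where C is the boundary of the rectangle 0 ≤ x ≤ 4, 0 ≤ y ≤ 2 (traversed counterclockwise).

Green's theorem converts the closed line integral into a double integral over the enclosed region D:

    ∮_C P dx + Q dy = ∬_D (∂Q/∂x - ∂P/∂y) dA.

Here P = -2y^5, Q = 0, so

    ∂Q/∂x = 0,    ∂P/∂y = -10y^4,
    ∂Q/∂x - ∂P/∂y = 10y^4.

D is the region 0 ≤ x ≤ 4, 0 ≤ y ≤ 2. Evaluating the double integral:

    ∬_D (10y^4) dA = ∫_0^{4} ∫_0^{2} (10y^4) dy dx.

Inner (y from 0 to 2): 64.
Outer (x from 0 to 4): 256.

Therefore ∮_C P dx + Q dy = 256.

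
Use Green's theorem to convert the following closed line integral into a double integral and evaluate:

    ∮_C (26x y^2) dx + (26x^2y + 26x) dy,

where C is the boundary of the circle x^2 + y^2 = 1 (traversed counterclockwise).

Green's theorem converts the closed line integral into a double integral over the enclosed region D:

    ∮_C P dx + Q dy = ∬_D (∂Q/∂x - ∂P/∂y) dA.

Here P = 26x y^2, Q = 26x^2y + 26x, so

    ∂Q/∂x = 52x y + 26,    ∂P/∂y = 52x y,
    ∂Q/∂x - ∂P/∂y = 26.

D is the region x^2 + y^2 ≤ 1. Evaluating the double integral:

In polar coordinates (x = r cos θ, y = r sin θ, dA = r dr dθ) the integrand becomes 26, so

    ∬_D (26) dA = ∫_0^{2π} ∫_0^{1} (26) · r dr dθ.

Inner (r from 0 to 1): 13.
Outer (θ from 0 to 2π): 26π.

Therefore ∮_C P dx + Q dy = 26π.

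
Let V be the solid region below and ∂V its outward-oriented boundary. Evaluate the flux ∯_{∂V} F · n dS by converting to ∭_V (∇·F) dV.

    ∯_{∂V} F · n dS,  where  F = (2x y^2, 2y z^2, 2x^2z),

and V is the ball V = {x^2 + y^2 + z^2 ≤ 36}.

By the divergence theorem,

    ∯_{∂V} F · n dS = ∭_V (∇ · F) dV.

Compute the divergence:
    ∇ · F = ∂F_x/∂x + ∂F_y/∂y + ∂F_z/∂z = 2y^2 + 2z^2 + 2x^2 = 2x^2 + 2y^2 + 2z^2.

In spherical coordinates, x = ρ sin(φ) cos(θ), y = ρ sin(φ) sin(θ), z = ρ cos(φ), dV = ρ^2 sin(φ) dρ dφ dθ, with 0 ≤ ρ ≤ 6, 0 ≤ φ ≤ π, 0 ≤ θ ≤ 2π.

The integrand, after substitution and multiplying by the volume element, becomes (2ρ^2) · ρ^2 sin(φ), so

    ∭_V (∇·F) dV = ∫_0^{2π} ∫_0^{π} ∫_0^{6} (2ρ^2) · ρ^2 sin(φ) dρ dφ dθ.

Inner (ρ from 0 to 6): 15552sin(φ)/5.
Middle (φ from 0 to π): 31104/5.
Outer (θ from 0 to 2π): 62208π/5.

Therefore ∯_{∂V} F · n dS = 62208π/5.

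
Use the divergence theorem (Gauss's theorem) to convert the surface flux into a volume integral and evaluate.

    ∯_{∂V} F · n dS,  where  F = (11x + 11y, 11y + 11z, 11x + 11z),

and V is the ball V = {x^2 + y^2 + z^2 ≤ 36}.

By the divergence theorem,

    ∯_{∂V} F · n dS = ∭_V (∇ · F) dV.

Compute the divergence:
    ∇ · F = ∂F_x/∂x + ∂F_y/∂y + ∂F_z/∂z = 11 + 11 + 11 = 33.

In spherical coordinates, x = ρ sin(φ) cos(θ), y = ρ sin(φ) sin(θ), z = ρ cos(φ), dV = ρ^2 sin(φ) dρ dφ dθ, with 0 ≤ ρ ≤ 6, 0 ≤ φ ≤ π, 0 ≤ θ ≤ 2π.

The integrand, after substitution and multiplying by the volume element, becomes (33) · ρ^2 sin(φ), so

    ∭_V (∇·F) dV = ∫_0^{2π} ∫_0^{π} ∫_0^{6} (33) · ρ^2 sin(φ) dρ dφ dθ.

Inner (ρ from 0 to 6): 2376sin(φ).
Middle (φ from 0 to π): 4752.
Outer (θ from 0 to 2π): 9504π.

Therefore ∯_{∂V} F · n dS = 9504π.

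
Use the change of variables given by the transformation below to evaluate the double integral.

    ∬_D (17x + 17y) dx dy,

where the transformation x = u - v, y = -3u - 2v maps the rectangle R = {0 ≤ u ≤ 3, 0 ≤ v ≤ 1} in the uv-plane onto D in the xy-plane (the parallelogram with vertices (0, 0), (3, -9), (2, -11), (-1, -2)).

Compute the Jacobian determinant of (x, y) with respect to (u, v):

    ∂(x,y)/∂(u,v) = | 1  -1 | = (1)(-2) - (-1)(-3) = -5.
                   | -3  -2 |

Its absolute value is |J| = 5 (the area scaling factor).

Substituting x = u - v, y = -3u - 2v into the integrand,

    17x + 17y → -34u - 51v,

so the integral becomes

    ∬_R (-34u - 51v) · |J| du dv = ∫_0^3 ∫_0^1 (-170u - 255v) dv du.

Inner (v): -170u - 255/2.
Outer (u): -2295/2.

Therefore ∬_D (17x + 17y) dx dy = -2295/2.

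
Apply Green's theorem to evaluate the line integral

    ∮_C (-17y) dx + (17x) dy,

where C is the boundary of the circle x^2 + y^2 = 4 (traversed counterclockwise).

Green's theorem converts the closed line integral into a double integral over the enclosed region D:

    ∮_C P dx + Q dy = ∬_D (∂Q/∂x - ∂P/∂y) dA.

Here P = -17y, Q = 17x, so

    ∂Q/∂x = 17,    ∂P/∂y = -17,
    ∂Q/∂x - ∂P/∂y = 34.

D is the region x^2 + y^2 ≤ 4. Evaluating the double integral:

In polar coordinates (x = r cos θ, y = r sin θ, dA = r dr dθ) the integrand becomes 34, so

    ∬_D (34) dA = ∫_0^{2π} ∫_0^{2} (34) · r dr dθ.

Inner (r from 0 to 2): 68.
Outer (θ from 0 to 2π): 136π.

Therefore ∮_C P dx + Q dy = 136π.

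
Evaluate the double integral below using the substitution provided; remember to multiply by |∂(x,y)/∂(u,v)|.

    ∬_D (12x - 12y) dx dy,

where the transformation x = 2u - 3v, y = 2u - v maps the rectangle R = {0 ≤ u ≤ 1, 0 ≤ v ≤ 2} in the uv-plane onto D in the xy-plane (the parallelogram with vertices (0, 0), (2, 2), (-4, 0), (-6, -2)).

Compute the Jacobian determinant of (x, y) with respect to (u, v):

    ∂(x,y)/∂(u,v) = | 2  -3 | = (2)(-1) - (-3)(2) = 4.
                   | 2  -1 |

Its absolute value is |J| = 4 (the area scaling factor).

Substituting x = 2u - 3v, y = 2u - v into the integrand,

    12x - 12y → -24v,

so the integral becomes

    ∬_R (-24v) · |J| du dv = ∫_0^1 ∫_0^2 (-96v) dv du.

Inner (v): -192.
Outer (u): -192.

Therefore ∬_D (12x - 12y) dx dy = -192.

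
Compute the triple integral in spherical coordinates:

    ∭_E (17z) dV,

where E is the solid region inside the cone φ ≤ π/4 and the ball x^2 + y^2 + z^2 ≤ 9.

In spherical coordinates, x = ρ sin(φ) cos(θ), y = ρ sin(φ) sin(θ), z = ρ cos(φ), and dV = ρ^2 sin(φ) dρ dφ dθ.

The integrand becomes 17ρ cos(φ), so

    ∭_E (17z) dV = ∫_{0}^{2π} ∫_{0}^{π/4} ∫_{0}^{3} (17ρ cos(φ)) · ρ^2 sin(φ) dρ dφ dθ.

Inner (ρ): 1377sin(2φ)/8.
Middle (φ): 1377/16.
Outer (θ): 1377π/8.

Therefore the triple integral equals 1377π/8.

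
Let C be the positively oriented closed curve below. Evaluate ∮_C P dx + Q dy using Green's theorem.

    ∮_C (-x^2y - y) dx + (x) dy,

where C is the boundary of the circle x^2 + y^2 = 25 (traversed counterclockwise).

Green's theorem converts the closed line integral into a double integral over the enclosed region D:

    ∮_C P dx + Q dy = ∬_D (∂Q/∂x - ∂P/∂y) dA.

Here P = -x^2y - y, Q = x, so

    ∂Q/∂x = 1,    ∂P/∂y = -x^2 - 1,
    ∂Q/∂x - ∂P/∂y = x^2 + 2.

D is the region x^2 + y^2 ≤ 25. Evaluating the double integral:

In polar coordinates (x = r cos θ, y = r sin θ, dA = r dr dθ) the integrand becomes r^2cos(θ)^2 + 2, so

    ∬_D (x^2 + 2) dA = ∫_0^{2π} ∫_0^{5} (r^2cos(θ)^2 + 2) · r dr dθ.

Inner (r from 0 to 5): 625cos(θ)^2/4 + 25.
Outer (θ from 0 to 2π): 825π/4.

Therefore ∮_C P dx + Q dy = 825π/4.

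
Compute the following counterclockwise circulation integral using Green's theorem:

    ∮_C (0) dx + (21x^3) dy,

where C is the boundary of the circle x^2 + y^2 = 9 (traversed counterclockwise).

Green's theorem converts the closed line integral into a double integral over the enclosed region D:

    ∮_C P dx + Q dy = ∬_D (∂Q/∂x - ∂P/∂y) dA.

Here P = 0, Q = 21x^3, so

    ∂Q/∂x = 63x^2,    ∂P/∂y = 0,
    ∂Q/∂x - ∂P/∂y = 63x^2.

D is the region x^2 + y^2 ≤ 9. Evaluating the double integral:

In polar coordinates (x = r cos θ, y = r sin θ, dA = r dr dθ) the integrand becomes 63r^2cos(θ)^2, so

    ∬_D (63x^2) dA = ∫_0^{2π} ∫_0^{3} (63r^2cos(θ)^2) · r dr dθ.

Inner (r from 0 to 3): 5103cos(θ)^2/4.
Outer (θ from 0 to 2π): 5103π/4.

Therefore ∮_C P dx + Q dy = 5103π/4.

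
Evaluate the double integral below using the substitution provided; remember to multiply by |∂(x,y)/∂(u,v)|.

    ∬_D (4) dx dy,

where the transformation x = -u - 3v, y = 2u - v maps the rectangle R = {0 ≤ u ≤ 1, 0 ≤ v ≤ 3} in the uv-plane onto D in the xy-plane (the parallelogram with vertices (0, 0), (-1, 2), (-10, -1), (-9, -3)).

Compute the Jacobian determinant of (x, y) with respect to (u, v):

    ∂(x,y)/∂(u,v) = | -1  -3 | = (-1)(-1) - (-3)(2) = 7.
                   | 2  -1 |

Its absolute value is |J| = 7 (the area scaling factor).

Substituting x = -u - 3v, y = 2u - v into the integrand,

    4 → 4,

so the integral becomes

    ∬_R (4) · |J| du dv = ∫_0^1 ∫_0^3 (28) dv du.

Inner (v): 84.
Outer (u): 84.

Therefore ∬_D (4) dx dy = 84.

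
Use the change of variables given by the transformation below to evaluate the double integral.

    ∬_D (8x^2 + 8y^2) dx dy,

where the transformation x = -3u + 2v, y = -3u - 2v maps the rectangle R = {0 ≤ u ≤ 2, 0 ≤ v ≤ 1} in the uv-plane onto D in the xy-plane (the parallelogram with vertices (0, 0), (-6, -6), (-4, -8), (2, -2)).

Compute the Jacobian determinant of (x, y) with respect to (u, v):

    ∂(x,y)/∂(u,v) = | -3  2 | = (-3)(-2) - (2)(-3) = 12.
                   | -3  -2 |

Its absolute value is |J| = 12 (the area scaling factor).

Substituting x = -3u + 2v, y = -3u - 2v into the integrand,

    8x^2 + 8y^2 → 144u^2 + 64v^2,

so the integral becomes

    ∬_R (144u^2 + 64v^2) · |J| du dv = ∫_0^2 ∫_0^1 (1728u^2 + 768v^2) dv du.

Inner (v): 1728u^2 + 256.
Outer (u): 5120.

Therefore ∬_D (8x^2 + 8y^2) dx dy = 5120.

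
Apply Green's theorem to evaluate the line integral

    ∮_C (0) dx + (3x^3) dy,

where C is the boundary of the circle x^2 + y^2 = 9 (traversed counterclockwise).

Green's theorem converts the closed line integral into a double integral over the enclosed region D:

    ∮_C P dx + Q dy = ∬_D (∂Q/∂x - ∂P/∂y) dA.

Here P = 0, Q = 3x^3, so

    ∂Q/∂x = 9x^2,    ∂P/∂y = 0,
    ∂Q/∂x - ∂P/∂y = 9x^2.

D is the region x^2 + y^2 ≤ 9. Evaluating the double integral:

In polar coordinates (x = r cos θ, y = r sin θ, dA = r dr dθ) the integrand becomes 9r^2cos(θ)^2, so

    ∬_D (9x^2) dA = ∫_0^{2π} ∫_0^{3} (9r^2cos(θ)^2) · r dr dθ.

Inner (r from 0 to 3): 729cos(θ)^2/4.
Outer (θ from 0 to 2π): 729π/4.

Therefore ∮_C P dx + Q dy = 729π/4.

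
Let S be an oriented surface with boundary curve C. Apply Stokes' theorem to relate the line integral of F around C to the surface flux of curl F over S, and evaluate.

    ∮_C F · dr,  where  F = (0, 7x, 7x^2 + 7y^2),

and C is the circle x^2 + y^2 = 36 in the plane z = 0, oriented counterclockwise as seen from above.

Let S be the flat disk x^2 + y^2 ≤ 36 in the plane z = 0, with upward unit normal n̂ = ẑ. By Stokes' theorem,

    ∮_C F · dr = ∬_S (∇ × F) · n̂ dS = ∬_D (curl F)_z dA,

where D is the disk x^2 + y^2 ≤ 36.

Compute the curl of F = (0, 7x, 7x^2 + 7y^2):
    (∇ × F)_x = ∂F_z/∂y - ∂F_y/∂z = 14y,
    (∇ × F)_y = ∂F_x/∂z - ∂F_z/∂x = -14x,
    (∇ × F)_z = ∂F_y/∂x - ∂F_x/∂y = 7.

On z = 0, (curl F)_z = 7.

Convert to polar (x = r cos θ, y = r sin θ, dA = r dr dθ); the integrand becomes 7, so

    ∬_D (curl F)_z dA = ∫_0^{2π} ∫_0^{6} (7) · r dr dθ.

Inner (r from 0 to 6): 126.
Outer (θ from 0 to 2π): 252π.

Therefore ∮_C F · dr = 252π.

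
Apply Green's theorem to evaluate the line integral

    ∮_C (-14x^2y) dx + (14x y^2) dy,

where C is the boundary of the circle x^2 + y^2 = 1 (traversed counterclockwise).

Green's theorem converts the closed line integral into a double integral over the enclosed region D:

    ∮_C P dx + Q dy = ∬_D (∂Q/∂x - ∂P/∂y) dA.

Here P = -14x^2y, Q = 14x y^2, so

    ∂Q/∂x = 14y^2,    ∂P/∂y = -14x^2,
    ∂Q/∂x - ∂P/∂y = 14x^2 + 14y^2.

D is the region x^2 + y^2 ≤ 1. Evaluating the double integral:

In polar coordinates (x = r cos θ, y = r sin θ, dA = r dr dθ) the integrand becomes 14r^2, so

    ∬_D (14x^2 + 14y^2) dA = ∫_0^{2π} ∫_0^{1} (14r^2) · r dr dθ.

Inner (r from 0 to 1): 7/2.
Outer (θ from 0 to 2π): 7π.

Therefore ∮_C P dx + Q dy = 7π.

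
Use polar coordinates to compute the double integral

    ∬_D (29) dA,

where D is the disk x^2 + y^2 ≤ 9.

The region D is 0 ≤ r ≤ 3, 0 ≤ θ ≤ 2π in polar coordinates, where x = r cos(θ), y = r sin(θ), and dA = r dr dθ.

Under the substitution, the integrand becomes 29, so

    ∬_D (29) dA = ∫_{0}^{2π} ∫_{0}^{3} (29) · r dr dθ.

Inner integral (in r): ∫_{0}^{3} (29) · r dr = 261/2.

Outer integral (in θ): ∫_{0}^{2π} (261/2) dθ = 261π.

Therefore ∬_D (29) dA = 261π.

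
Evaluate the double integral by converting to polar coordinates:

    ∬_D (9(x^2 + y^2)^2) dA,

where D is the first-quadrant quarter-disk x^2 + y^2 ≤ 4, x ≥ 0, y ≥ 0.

The region D is 0 ≤ r ≤ 2, 0 ≤ θ ≤ π/2 in polar coordinates, where x = r cos(θ), y = r sin(θ), and dA = r dr dθ.

Under the substitution, the integrand becomes 9r^4, so

    ∬_D (9(x^2 + y^2)^2) dA = ∫_{0}^{π/2} ∫_{0}^{2} (9r^4) · r dr dθ.

Inner integral (in r): ∫_{0}^{2} (9r^4) · r dr = 96.

Outer integral (in θ): ∫_{0}^{π/2} (96) dθ = 48π.

Therefore ∬_D (9(x^2 + y^2)^2) dA = 48π.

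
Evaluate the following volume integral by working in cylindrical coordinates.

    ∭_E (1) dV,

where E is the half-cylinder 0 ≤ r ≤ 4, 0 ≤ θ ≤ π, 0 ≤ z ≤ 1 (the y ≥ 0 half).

In cylindrical coordinates, x = r cos(θ), y = r sin(θ), z = z, and dV = r dr dθ dz.

The integrand becomes 1, so

    ∭_E (1) dV = ∫_{0}^{π} ∫_{0}^{4} ∫_{0}^{1} (1) · r dz dr dθ.

Inner (z): r.
Middle (r from 0 to 4): 8.
Outer (θ): 8π.

Therefore the triple integral equals 8π.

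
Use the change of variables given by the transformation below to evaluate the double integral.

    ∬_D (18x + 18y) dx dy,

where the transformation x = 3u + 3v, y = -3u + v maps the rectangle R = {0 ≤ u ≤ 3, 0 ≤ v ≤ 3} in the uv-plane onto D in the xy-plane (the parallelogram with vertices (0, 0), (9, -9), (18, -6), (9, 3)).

Compute the Jacobian determinant of (x, y) with respect to (u, v):

    ∂(x,y)/∂(u,v) = | 3  3 | = (3)(1) - (3)(-3) = 12.
                   | -3  1 |

Its absolute value is |J| = 12 (the area scaling factor).

Substituting x = 3u + 3v, y = -3u + v into the integrand,

    18x + 18y → 72v,

so the integral becomes

    ∬_R (72v) · |J| du dv = ∫_0^3 ∫_0^3 (864v) dv du.

Inner (v): 3888.
Outer (u): 11664.

Therefore ∬_D (18x + 18y) dx dy = 11664.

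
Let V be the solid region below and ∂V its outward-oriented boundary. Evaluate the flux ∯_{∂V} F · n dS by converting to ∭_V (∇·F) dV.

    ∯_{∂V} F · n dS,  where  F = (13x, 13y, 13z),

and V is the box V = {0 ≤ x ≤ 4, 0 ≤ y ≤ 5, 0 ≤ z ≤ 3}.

By the divergence theorem,

    ∯_{∂V} F · n dS = ∭_V (∇ · F) dV.

Compute the divergence:
    ∇ · F = ∂F_x/∂x + ∂F_y/∂y + ∂F_z/∂z = 13 + 13 + 13 = 39.

V is a rectangular box, so dV = dx dy dz with 0 ≤ x ≤ 4, 0 ≤ y ≤ 5, 0 ≤ z ≤ 3.

Integrate (39) over V as an iterated integral:

    ∭_V (∇·F) dV = ∫_0^{4} ∫_0^{5} ∫_0^{3} (39) dz dy dx.

Inner (z from 0 to 3): 117.
Middle (y from 0 to 5): 585.
Outer (x from 0 to 4): 2340.

Therefore ∯_{∂V} F · n dS = 2340.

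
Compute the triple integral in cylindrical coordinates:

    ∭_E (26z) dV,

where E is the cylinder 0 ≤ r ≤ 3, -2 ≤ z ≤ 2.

In cylindrical coordinates, x = r cos(θ), y = r sin(θ), z = z, and dV = r dr dθ dz.

The integrand becomes 26z, so

    ∭_E (26z) dV = ∫_{0}^{2π} ∫_{0}^{3} ∫_{-2}^{2} (26z) · r dz dr dθ.

Inner (z): 0.
Middle (r from 0 to 3): 0.
Outer (θ): 0.

Therefore the triple integral equals 0.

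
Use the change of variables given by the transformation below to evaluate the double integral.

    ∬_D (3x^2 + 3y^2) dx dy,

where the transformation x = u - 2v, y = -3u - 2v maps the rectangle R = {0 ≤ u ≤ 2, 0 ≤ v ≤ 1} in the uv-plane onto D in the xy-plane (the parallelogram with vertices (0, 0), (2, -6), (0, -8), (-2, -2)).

Compute the Jacobian determinant of (x, y) with respect to (u, v):

    ∂(x,y)/∂(u,v) = | 1  -2 | = (1)(-2) - (-2)(-3) = -8.
                   | -3  -2 |

Its absolute value is |J| = 8 (the area scaling factor).

Substituting x = u - 2v, y = -3u - 2v into the integrand,

    3x^2 + 3y^2 → 30u^2 + 24u v + 24v^2,

so the integral becomes

    ∬_R (30u^2 + 24u v + 24v^2) · |J| du dv = ∫_0^2 ∫_0^1 (240u^2 + 192u v + 192v^2) dv du.

Inner (v): 240u^2 + 96u + 64.
Outer (u): 960.

Therefore ∬_D (3x^2 + 3y^2) dx dy = 960.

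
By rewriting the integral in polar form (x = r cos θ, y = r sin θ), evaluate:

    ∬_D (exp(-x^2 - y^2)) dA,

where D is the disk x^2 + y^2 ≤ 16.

The region D is 0 ≤ r ≤ 4, 0 ≤ θ ≤ 2π in polar coordinates, where x = r cos(θ), y = r sin(θ), and dA = r dr dθ.

Under the substitution, the integrand becomes exp(-r^2), so

    ∬_D (exp(-x^2 - y^2)) dA = ∫_{0}^{2π} ∫_{0}^{4} (exp(-r^2)) · r dr dθ.

Inner integral (in r): ∫_{0}^{4} (exp(-r^2)) · r dr = -(1 - exp(16))exp(-16)/2.

Outer integral (in θ): ∫_{0}^{2π} (-(1 - exp(16))exp(-16)/2) dθ = -π exp(-16) + π.

Therefore ∬_D (exp(-x^2 - y^2)) dA = -π exp(-16) + π.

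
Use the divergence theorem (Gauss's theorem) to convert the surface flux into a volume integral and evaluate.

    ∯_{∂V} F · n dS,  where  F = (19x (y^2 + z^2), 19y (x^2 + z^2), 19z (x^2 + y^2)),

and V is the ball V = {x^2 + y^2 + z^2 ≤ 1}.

By the divergence theorem,

    ∯_{∂V} F · n dS = ∭_V (∇ · F) dV.

Compute the divergence:
    ∇ · F = ∂F_x/∂x + ∂F_y/∂y + ∂F_z/∂z = 19y^2 + 19z^2 + 19x^2 + 19z^2 + 19x^2 + 19y^2 = 38x^2 + 38y^2 + 38z^2.

In spherical coordinates, x = ρ sin(φ) cos(θ), y = ρ sin(φ) sin(θ), z = ρ cos(φ), dV = ρ^2 sin(φ) dρ dφ dθ, with 0 ≤ ρ ≤ 1, 0 ≤ φ ≤ π, 0 ≤ θ ≤ 2π.

The integrand, after substitution and multiplying by the volume element, becomes (38ρ^2) · ρ^2 sin(φ), so

    ∭_V (∇·F) dV = ∫_0^{2π} ∫_0^{π} ∫_0^{1} (38ρ^2) · ρ^2 sin(φ) dρ dφ dθ.

Inner (ρ from 0 to 1): 38sin(φ)/5.
Middle (φ from 0 to π): 76/5.
Outer (θ from 0 to 2π): 152π/5.

Therefore ∯_{∂V} F · n dS = 152π/5.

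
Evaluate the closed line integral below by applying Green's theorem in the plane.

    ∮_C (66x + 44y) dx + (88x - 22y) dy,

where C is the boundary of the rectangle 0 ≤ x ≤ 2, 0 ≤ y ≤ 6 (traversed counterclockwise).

Green's theorem converts the closed line integral into a double integral over the enclosed region D:

    ∮_C P dx + Q dy = ∬_D (∂Q/∂x - ∂P/∂y) dA.

Here P = 66x + 44y, Q = 88x - 22y, so

    ∂Q/∂x = 88,    ∂P/∂y = 44,
    ∂Q/∂x - ∂P/∂y = 44.

D is the region 0 ≤ x ≤ 2, 0 ≤ y ≤ 6. Evaluating the double integral:

    ∬_D (44) dA = ∫_0^{2} ∫_0^{6} (44) dy dx.

Inner (y from 0 to 6): 264.
Outer (x from 0 to 2): 528.

Therefore ∮_C P dx + Q dy = 528.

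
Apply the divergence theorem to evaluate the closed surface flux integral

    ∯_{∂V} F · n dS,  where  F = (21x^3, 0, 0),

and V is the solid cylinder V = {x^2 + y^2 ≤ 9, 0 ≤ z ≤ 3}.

By the divergence theorem,

    ∯_{∂V} F · n dS = ∭_V (∇ · F) dV.

Compute the divergence:
    ∇ · F = ∂F_x/∂x + ∂F_y/∂y + ∂F_z/∂z = 63x^2 + 0 + 0 = 63x^2.

In cylindrical coordinates, x = r cos(θ), y = r sin(θ), z = z, dV = r dr dθ dz, with 0 ≤ r ≤ 3, 0 ≤ θ ≤ 2π, 0 ≤ z ≤ 3.

The integrand, after substitution and multiplying by the volume element, becomes (63r^2cos(θ)^2) · r, so

    ∭_V (∇·F) dV = ∫_0^{2π} ∫_0^{3} ∫_0^{3} (63r^2cos(θ)^2) · r dz dr dθ.

Inner (z from 0 to 3): 189r^3cos(θ)^2.
Middle (r from 0 to 3): 15309cos(θ)^2/4.
Outer (θ from 0 to 2π): 15309π/4.

Therefore ∯_{∂V} F · n dS = 15309π/4.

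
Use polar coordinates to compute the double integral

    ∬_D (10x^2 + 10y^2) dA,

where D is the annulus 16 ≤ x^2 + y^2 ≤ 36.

The region D is 4 ≤ r ≤ 6, 0 ≤ θ ≤ 2π in polar coordinates, where x = r cos(θ), y = r sin(θ), and dA = r dr dθ.

Under the substitution, the integrand becomes 10r^2, so

    ∬_D (10x^2 + 10y^2) dA = ∫_{0}^{2π} ∫_{4}^{6} (10r^2) · r dr dθ.

Inner integral (in r): ∫_{4}^{6} (10r^2) · r dr = 2600.

Outer integral (in θ): ∫_{0}^{2π} (2600) dθ = 5200π.

Therefore ∬_D (10x^2 + 10y^2) dA = 5200π.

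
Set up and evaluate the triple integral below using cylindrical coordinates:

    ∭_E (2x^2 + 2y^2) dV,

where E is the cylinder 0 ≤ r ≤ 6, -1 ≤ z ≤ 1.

In cylindrical coordinates, x = r cos(θ), y = r sin(θ), z = z, and dV = r dr dθ dz.

The integrand becomes 2r^2, so

    ∭_E (2x^2 + 2y^2) dV = ∫_{0}^{2π} ∫_{0}^{6} ∫_{-1}^{1} (2r^2) · r dz dr dθ.

Inner (z): 4r^3.
Middle (r from 0 to 6): 1296.
Outer (θ): 2592π.

Therefore the triple integral equals 2592π.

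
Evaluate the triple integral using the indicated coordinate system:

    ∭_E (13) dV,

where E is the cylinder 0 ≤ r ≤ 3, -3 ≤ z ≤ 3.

In cylindrical coordinates, x = r cos(θ), y = r sin(θ), z = z, and dV = r dr dθ dz.

The integrand becomes 13, so

    ∭_E (13) dV = ∫_{0}^{2π} ∫_{0}^{3} ∫_{-3}^{3} (13) · r dz dr dθ.

Inner (z): 78r.
Middle (r from 0 to 3): 351.
Outer (θ): 702π.

Therefore the triple integral equals 702π.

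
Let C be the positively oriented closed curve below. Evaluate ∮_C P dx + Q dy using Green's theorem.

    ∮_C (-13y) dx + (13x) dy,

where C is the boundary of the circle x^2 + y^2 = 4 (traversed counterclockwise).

Green's theorem converts the closed line integral into a double integral over the enclosed region D:

    ∮_C P dx + Q dy = ∬_D (∂Q/∂x - ∂P/∂y) dA.

Here P = -13y, Q = 13x, so

    ∂Q/∂x = 13,    ∂P/∂y = -13,
    ∂Q/∂x - ∂P/∂y = 26.

D is the region x^2 + y^2 ≤ 4. Evaluating the double integral:

In polar coordinates (x = r cos θ, y = r sin θ, dA = r dr dθ) the integrand becomes 26, so

    ∬_D (26) dA = ∫_0^{2π} ∫_0^{2} (26) · r dr dθ.

Inner (r from 0 to 2): 52.
Outer (θ from 0 to 2π): 104π.

Therefore ∮_C P dx + Q dy = 104π.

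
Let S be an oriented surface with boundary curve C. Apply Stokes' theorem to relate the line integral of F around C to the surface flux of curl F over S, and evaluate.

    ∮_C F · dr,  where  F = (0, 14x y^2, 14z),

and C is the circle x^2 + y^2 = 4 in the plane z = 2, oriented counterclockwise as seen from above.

Let S be the flat disk x^2 + y^2 ≤ 4 in the plane z = 2, with upward unit normal n̂ = ẑ. By Stokes' theorem,

    ∮_C F · dr = ∬_S (∇ × F) · n̂ dS = ∬_D (curl F)_z dA,

where D is the disk x^2 + y^2 ≤ 4.

Compute the curl of F = (0, 14x y^2, 14z):
    (∇ × F)_x = ∂F_z/∂y - ∂F_y/∂z = 0,
    (∇ × F)_y = ∂F_x/∂z - ∂F_z/∂x = 0,
    (∇ × F)_z = ∂F_y/∂x - ∂F_x/∂y = 14y^2.

On z = 2, (curl F)_z = 14y^2.

Convert to polar (x = r cos θ, y = r sin θ, dA = r dr dθ); the integrand becomes 14r^2sin(θ)^2, so

    ∬_D (curl F)_z dA = ∫_0^{2π} ∫_0^{2} (14r^2sin(θ)^2) · r dr dθ.

Inner (r from 0 to 2): 56sin(θ)^2.
Outer (θ from 0 to 2π): 56π.

Therefore ∮_C F · dr = 56π.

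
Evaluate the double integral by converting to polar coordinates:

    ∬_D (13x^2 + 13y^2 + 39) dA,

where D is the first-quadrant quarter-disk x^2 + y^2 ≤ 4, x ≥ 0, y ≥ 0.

The region D is 0 ≤ r ≤ 2, 0 ≤ θ ≤ π/2 in polar coordinates, where x = r cos(θ), y = r sin(θ), and dA = r dr dθ.

Under the substitution, the integrand becomes 13r^2 + 39, so

    ∬_D (13x^2 + 13y^2 + 39) dA = ∫_{0}^{π/2} ∫_{0}^{2} (13r^2 + 39) · r dr dθ.

Inner integral (in r): ∫_{0}^{2} (13r^2 + 39) · r dr = 130.

Outer integral (in θ): ∫_{0}^{π/2} (130) dθ = 65π.

Therefore ∬_D (13x^2 + 13y^2 + 39) dA = 65π.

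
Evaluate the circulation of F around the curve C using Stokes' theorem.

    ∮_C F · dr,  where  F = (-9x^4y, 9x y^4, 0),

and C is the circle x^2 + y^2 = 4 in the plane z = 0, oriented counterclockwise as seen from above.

Let S be the flat disk x^2 + y^2 ≤ 4 in the plane z = 0, with upward unit normal n̂ = ẑ. By Stokes' theorem,

    ∮_C F · dr = ∬_S (∇ × F) · n̂ dS = ∬_D (curl F)_z dA,

where D is the disk x^2 + y^2 ≤ 4.

Compute the curl of F = (-9x^4y, 9x y^4, 0):
    (∇ × F)_x = ∂F_z/∂y - ∂F_y/∂z = 0,
    (∇ × F)_y = ∂F_x/∂z - ∂F_z/∂x = 0,
    (∇ × F)_z = ∂F_y/∂x - ∂F_x/∂y = 9x^4 + 9y^4.

On z = 0, (curl F)_z = 9x^4 + 9y^4.

Convert to polar (x = r cos θ, y = r sin θ, dA = r dr dθ); the integrand becomes 9r^4(sin(θ)^4 + cos(θ)^4), so

    ∬_D (curl F)_z dA = ∫_0^{2π} ∫_0^{2} (9r^4(sin(θ)^4 + cos(θ)^4)) · r dr dθ.

Inner (r from 0 to 2): 96sin(θ)^4 + 96cos(θ)^4.
Outer (θ from 0 to 2π): 144π.

Therefore ∮_C F · dr = 144π.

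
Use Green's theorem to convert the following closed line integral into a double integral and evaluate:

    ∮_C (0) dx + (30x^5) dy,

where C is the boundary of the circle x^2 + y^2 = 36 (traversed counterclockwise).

Green's theorem converts the closed line integral into a double integral over the enclosed region D:

    ∮_C P dx + Q dy = ∬_D (∂Q/∂x - ∂P/∂y) dA.

Here P = 0, Q = 30x^5, so

    ∂Q/∂x = 150x^4,    ∂P/∂y = 0,
    ∂Q/∂x - ∂P/∂y = 150x^4.

D is the region x^2 + y^2 ≤ 36. Evaluating the double integral:

In polar coordinates (x = r cos θ, y = r sin θ, dA = r dr dθ) the integrand becomes 150r^4cos(θ)^4, so

    ∬_D (150x^4) dA = ∫_0^{2π} ∫_0^{6} (150r^4cos(θ)^4) · r dr dθ.

Inner (r from 0 to 6): 1166400cos(θ)^4.
Outer (θ from 0 to 2π): 874800π.

Therefore ∮_C P dx + Q dy = 874800π.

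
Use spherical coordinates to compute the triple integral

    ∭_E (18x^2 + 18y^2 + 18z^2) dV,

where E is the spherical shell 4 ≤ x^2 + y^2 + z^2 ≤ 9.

In spherical coordinates, x = ρ sin(φ) cos(θ), y = ρ sin(φ) sin(θ), z = ρ cos(φ), and dV = ρ^2 sin(φ) dρ dφ dθ.

The integrand becomes 18ρ^2, so

    ∭_E (18x^2 + 18y^2 + 18z^2) dV = ∫_{0}^{2π} ∫_{0}^{π} ∫_{2}^{3} (18ρ^2) · ρ^2 sin(φ) dρ dφ dθ.

Inner (ρ): 3798sin(φ)/5.
Middle (φ): 7596/5.
Outer (θ): 15192π/5.

Therefore the triple integral equals 15192π/5.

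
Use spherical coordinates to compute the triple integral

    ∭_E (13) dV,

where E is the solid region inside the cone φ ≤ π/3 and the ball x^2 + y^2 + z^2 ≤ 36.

In spherical coordinates, x = ρ sin(φ) cos(θ), y = ρ sin(φ) sin(θ), z = ρ cos(φ), and dV = ρ^2 sin(φ) dρ dφ dθ.

The integrand becomes 13, so

    ∭_E (13) dV = ∫_{0}^{2π} ∫_{0}^{π/3} ∫_{0}^{6} (13) · ρ^2 sin(φ) dρ dφ dθ.

Inner (ρ): 936sin(φ).
Middle (φ): 468.
Outer (θ): 936π.

Therefore the triple integral equals 936π.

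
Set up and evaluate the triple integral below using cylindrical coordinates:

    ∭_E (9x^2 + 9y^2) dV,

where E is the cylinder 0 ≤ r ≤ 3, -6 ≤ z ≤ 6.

In cylindrical coordinates, x = r cos(θ), y = r sin(θ), z = z, and dV = r dr dθ dz.

The integrand becomes 9r^2, so

    ∭_E (9x^2 + 9y^2) dV = ∫_{0}^{2π} ∫_{0}^{3} ∫_{-6}^{6} (9r^2) · r dz dr dθ.

Inner (z): 108r^3.
Middle (r from 0 to 3): 2187.
Outer (θ): 4374π.

Therefore the triple integral equals 4374π.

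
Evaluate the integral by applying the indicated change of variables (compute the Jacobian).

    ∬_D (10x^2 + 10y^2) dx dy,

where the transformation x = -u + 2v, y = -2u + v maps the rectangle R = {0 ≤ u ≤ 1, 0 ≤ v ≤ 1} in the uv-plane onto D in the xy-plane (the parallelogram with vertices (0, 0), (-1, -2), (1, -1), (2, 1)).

Compute the Jacobian determinant of (x, y) with respect to (u, v):

    ∂(x,y)/∂(u,v) = | -1  2 | = (-1)(1) - (2)(-2) = 3.
                   | -2  1 |

Its absolute value is |J| = 3 (the area scaling factor).

Substituting x = -u + 2v, y = -2u + v into the integrand,

    10x^2 + 10y^2 → 50u^2 - 80u v + 50v^2,

so the integral becomes

    ∬_R (50u^2 - 80u v + 50v^2) · |J| du dv = ∫_0^1 ∫_0^1 (150u^2 - 240u v + 150v^2) dv du.

Inner (v): 150u^2 - 120u + 50.
Outer (u): 40.

Therefore ∬_D (10x^2 + 10y^2) dx dy = 40.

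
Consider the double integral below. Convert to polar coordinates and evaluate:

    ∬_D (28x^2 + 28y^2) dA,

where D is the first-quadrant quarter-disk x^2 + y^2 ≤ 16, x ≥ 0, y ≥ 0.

The region D is 0 ≤ r ≤ 4, 0 ≤ θ ≤ π/2 in polar coordinates, where x = r cos(θ), y = r sin(θ), and dA = r dr dθ.

Under the substitution, the integrand becomes 28r^2, so

    ∬_D (28x^2 + 28y^2) dA = ∫_{0}^{π/2} ∫_{0}^{4} (28r^2) · r dr dθ.

Inner integral (in r): ∫_{0}^{4} (28r^2) · r dr = 1792.

Outer integral (in θ): ∫_{0}^{π/2} (1792) dθ = 896π.

Therefore ∬_D (28x^2 + 28y^2) dA = 896π.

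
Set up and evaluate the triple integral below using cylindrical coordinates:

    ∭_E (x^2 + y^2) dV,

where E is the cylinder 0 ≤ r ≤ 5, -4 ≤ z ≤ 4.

In cylindrical coordinates, x = r cos(θ), y = r sin(θ), z = z, and dV = r dr dθ dz.

The integrand becomes r^2, so

    ∭_E (x^2 + y^2) dV = ∫_{0}^{2π} ∫_{0}^{5} ∫_{-4}^{4} (r^2) · r dz dr dθ.

Inner (z): 8r^3.
Middle (r from 0 to 5): 1250.
Outer (θ): 2500π.

Therefore the triple integral equals 2500π.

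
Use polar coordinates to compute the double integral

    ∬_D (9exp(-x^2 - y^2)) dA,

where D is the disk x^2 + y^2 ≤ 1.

The region D is 0 ≤ r ≤ 1, 0 ≤ θ ≤ 2π in polar coordinates, where x = r cos(θ), y = r sin(θ), and dA = r dr dθ.

Under the substitution, the integrand becomes 9exp(-r^2), so

    ∬_D (9exp(-x^2 - y^2)) dA = ∫_{0}^{2π} ∫_{0}^{1} (9exp(-r^2)) · r dr dθ.

Inner integral (in r): ∫_{0}^{1} (9exp(-r^2)) · r dr = 9/2 - 9exp(-1)/2.

Outer integral (in θ): ∫_{0}^{2π} (9/2 - 9exp(-1)/2) dθ = -9π exp(-1) + 9π.

Therefore ∬_D (9exp(-x^2 - y^2)) dA = -9π exp(-1) + 9π.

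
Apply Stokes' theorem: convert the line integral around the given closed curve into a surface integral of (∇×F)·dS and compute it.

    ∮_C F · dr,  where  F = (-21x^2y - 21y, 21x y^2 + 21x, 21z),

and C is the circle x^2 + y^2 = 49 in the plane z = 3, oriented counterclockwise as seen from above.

Let S be the flat disk x^2 + y^2 ≤ 49 in the plane z = 3, with upward unit normal n̂ = ẑ. By Stokes' theorem,

    ∮_C F · dr = ∬_S (∇ × F) · n̂ dS = ∬_D (curl F)_z dA,

where D is the disk x^2 + y^2 ≤ 49.

Compute the curl of F = (-21x^2y - 21y, 21x y^2 + 21x, 21z):
    (∇ × F)_x = ∂F_z/∂y - ∂F_y/∂z = 0,
    (∇ × F)_y = ∂F_x/∂z - ∂F_z/∂x = 0,
    (∇ × F)_z = ∂F_y/∂x - ∂F_x/∂y = 21x^2 + 21y^2 + 42.

On z = 3, (curl F)_z = 21x^2 + 21y^2 + 42.

Convert to polar (x = r cos θ, y = r sin θ, dA = r dr dθ); the integrand becomes 21r^2 + 42, so

    ∬_D (curl F)_z dA = ∫_0^{2π} ∫_0^{7} (21r^2 + 42) · r dr dθ.

Inner (r from 0 to 7): 54537/4.
Outer (θ from 0 to 2π): 54537π/2.

Therefore ∮_C F · dr = 54537π/2.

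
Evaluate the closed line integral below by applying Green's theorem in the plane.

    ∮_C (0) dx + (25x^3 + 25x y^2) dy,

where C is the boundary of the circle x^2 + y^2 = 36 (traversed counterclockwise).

Green's theorem converts the closed line integral into a double integral over the enclosed region D:

    ∮_C P dx + Q dy = ∬_D (∂Q/∂x - ∂P/∂y) dA.

Here P = 0, Q = 25x^3 + 25x y^2, so

    ∂Q/∂x = 75x^2 + 25y^2,    ∂P/∂y = 0,
    ∂Q/∂x - ∂P/∂y = 75x^2 + 25y^2.

D is the region x^2 + y^2 ≤ 36. Evaluating the double integral:

In polar coordinates (x = r cos θ, y = r sin θ, dA = r dr dθ) the integrand becomes 25r^2(cos(2θ) + 2), so

    ∬_D (75x^2 + 25y^2) dA = ∫_0^{2π} ∫_0^{6} (25r^2(cos(2θ) + 2)) · r dr dθ.

Inner (r from 0 to 6): 8100cos(2θ) + 16200.
Outer (θ from 0 to 2π): 32400π.

Therefore ∮_C P dx + Q dy = 32400π.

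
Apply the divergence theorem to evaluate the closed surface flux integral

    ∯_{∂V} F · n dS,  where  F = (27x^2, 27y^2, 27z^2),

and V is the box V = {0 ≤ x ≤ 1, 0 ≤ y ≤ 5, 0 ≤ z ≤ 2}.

By the divergence theorem,

    ∯_{∂V} F · n dS = ∭_V (∇ · F) dV.

Compute the divergence:
    ∇ · F = ∂F_x/∂x + ∂F_y/∂y + ∂F_z/∂z = 54x + 54y + 54z.

V is a rectangular box, so dV = dx dy dz with 0 ≤ x ≤ 1, 0 ≤ y ≤ 5, 0 ≤ z ≤ 2.

Integrate (54x + 54y + 54z) over V as an iterated integral:

    ∭_V (∇·F) dV = ∫_0^{1} ∫_0^{5} ∫_0^{2} (54x + 54y + 54z) dz dy dx.

Inner (z from 0 to 2): 108x + 108y + 108.
Middle (y from 0 to 5): 540x + 1890.
Outer (x from 0 to 1): 2160.

Therefore ∯_{∂V} F · n dS = 2160.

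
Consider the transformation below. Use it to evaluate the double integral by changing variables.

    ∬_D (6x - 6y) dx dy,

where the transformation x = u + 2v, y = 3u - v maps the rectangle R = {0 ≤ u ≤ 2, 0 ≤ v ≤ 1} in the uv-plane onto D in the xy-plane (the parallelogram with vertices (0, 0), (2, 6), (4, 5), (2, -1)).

Compute the Jacobian determinant of (x, y) with respect to (u, v):

    ∂(x,y)/∂(u,v) = | 1  2 | = (1)(-1) - (2)(3) = -7.
                   | 3  -1 |

Its absolute value is |J| = 7 (the area scaling factor).

Substituting x = u + 2v, y = 3u - v into the integrand,

    6x - 6y → -12u + 18v,

so the integral becomes

    ∬_R (-12u + 18v) · |J| du dv = ∫_0^2 ∫_0^1 (-84u + 126v) dv du.

Inner (v): 63 - 84u.
Outer (u): -42.

Therefore ∬_D (6x - 6y) dx dy = -42.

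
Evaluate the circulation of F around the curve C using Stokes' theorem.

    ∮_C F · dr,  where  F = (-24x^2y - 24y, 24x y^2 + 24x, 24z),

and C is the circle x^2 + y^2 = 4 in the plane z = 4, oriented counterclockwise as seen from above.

Let S be the flat disk x^2 + y^2 ≤ 4 in the plane z = 4, with upward unit normal n̂ = ẑ. By Stokes' theorem,

    ∮_C F · dr = ∬_S (∇ × F) · n̂ dS = ∬_D (curl F)_z dA,

where D is the disk x^2 + y^2 ≤ 4.

Compute the curl of F = (-24x^2y - 24y, 24x y^2 + 24x, 24z):
    (∇ × F)_x = ∂F_z/∂y - ∂F_y/∂z = 0,
    (∇ × F)_y = ∂F_x/∂z - ∂F_z/∂x = 0,
    (∇ × F)_z = ∂F_y/∂x - ∂F_x/∂y = 24x^2 + 24y^2 + 48.

On z = 4, (curl F)_z = 24x^2 + 24y^2 + 48.

Convert to polar (x = r cos θ, y = r sin θ, dA = r dr dθ); the integrand becomes 24r^2 + 48, so

    ∬_D (curl F)_z dA = ∫_0^{2π} ∫_0^{2} (24r^2 + 48) · r dr dθ.

Inner (r from 0 to 2): 192.
Outer (θ from 0 to 2π): 384π.

Therefore ∮_C F · dr = 384π.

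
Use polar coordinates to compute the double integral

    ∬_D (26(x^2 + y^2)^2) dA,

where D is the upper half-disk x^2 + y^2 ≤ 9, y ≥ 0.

The region D is 0 ≤ r ≤ 3, 0 ≤ θ ≤ π in polar coordinates, where x = r cos(θ), y = r sin(θ), and dA = r dr dθ.

Under the substitution, the integrand becomes 26r^4, so

    ∬_D (26(x^2 + y^2)^2) dA = ∫_{0}^{π} ∫_{0}^{3} (26r^4) · r dr dθ.

Inner integral (in r): ∫_{0}^{3} (26r^4) · r dr = 3159.

Outer integral (in θ): ∫_{0}^{π} (3159) dθ = 3159π.

Therefore ∬_D (26(x^2 + y^2)^2) dA = 3159π.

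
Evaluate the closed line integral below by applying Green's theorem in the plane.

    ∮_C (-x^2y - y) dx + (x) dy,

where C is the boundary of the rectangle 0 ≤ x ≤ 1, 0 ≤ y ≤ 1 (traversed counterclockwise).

Green's theorem converts the closed line integral into a double integral over the enclosed region D:

    ∮_C P dx + Q dy = ∬_D (∂Q/∂x - ∂P/∂y) dA.

Here P = -x^2y - y, Q = x, so

    ∂Q/∂x = 1,    ∂P/∂y = -x^2 - 1,
    ∂Q/∂x - ∂P/∂y = x^2 + 2.

D is the region 0 ≤ x ≤ 1, 0 ≤ y ≤ 1. Evaluating the double integral:

    ∬_D (x^2 + 2) dA = ∫_0^{1} ∫_0^{1} (x^2 + 2) dy dx.

Inner (y from 0 to 1): x^2 + 2.
Outer (x from 0 to 1): 7/3.

Therefore ∮_C P dx + Q dy = 7/3.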